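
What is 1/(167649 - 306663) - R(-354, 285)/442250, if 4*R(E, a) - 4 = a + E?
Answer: 726691/24591576600 ≈ 2.9550e-5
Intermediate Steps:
R(E, a) = 1 + E/4 + a/4 (R(E, a) = 1 + (a + E)/4 = 1 + (E + a)/4 = 1 + (E/4 + a/4) = 1 + E/4 + a/4)
1/(167649 - 306663) - R(-354, 285)/442250 = 1/(167649 - 306663) - (1 + (1/4)*(-354) + (1/4)*285)/442250 = 1/(-139014) - (1 - 177/2 + 285/4)/442250 = -1/139014 - (-65)/(4*442250) = -1/139014 - 1*(-13/353800) = -1/139014 + 13/353800 = 726691/24591576600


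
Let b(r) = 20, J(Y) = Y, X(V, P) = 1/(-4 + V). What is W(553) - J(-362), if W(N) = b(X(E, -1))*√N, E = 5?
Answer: 362 + 20*√553 ≈ 832.32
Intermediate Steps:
W(N) = 20*√N
W(553) - J(-362) = 20*√553 - 1*(-362) = 20*√553 + 362 = 362 + 20*√553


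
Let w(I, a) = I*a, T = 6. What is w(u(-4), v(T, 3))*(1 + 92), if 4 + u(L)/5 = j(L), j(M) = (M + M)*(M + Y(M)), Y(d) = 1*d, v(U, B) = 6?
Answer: 167400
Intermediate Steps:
Y(d) = d
j(M) = 4*M**2 (j(M) = (M + M)*(M + M) = (2*M)*(2*M) = 4*M**2)
u(L) = -20 + 20*L**2 (u(L) = -20 + 5*(4*L**2) = -20 + 20*L**2)
w(u(-4), v(T, 3))*(1 + 92) = ((-20 + 20*(-4)**2)*6)*(1 + 92) = ((-20 + 20*16)*6)*93 = ((-20 + 320)*6)*93 = (300*6)*93 = 1800*93 = 167400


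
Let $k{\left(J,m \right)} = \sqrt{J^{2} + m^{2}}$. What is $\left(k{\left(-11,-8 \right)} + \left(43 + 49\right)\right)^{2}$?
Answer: $\left(92 + \sqrt{185}\right)^{2} \approx 11152.0$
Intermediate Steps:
$\left(k{\left(-11,-8 \right)} + \left(43 + 49\right)\right)^{2} = \left(\sqrt{\left(-11\right)^{2} + \left(-8\right)^{2}} + \left(43 + 49\right)\right)^{2} = \left(\sqrt{121 + 64} + 92\right)^{2} = \left(\sqrt{185} + 92\right)^{2} = \left(92 + \sqrt{185}\right)^{2}$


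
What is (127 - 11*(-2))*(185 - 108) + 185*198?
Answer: 48103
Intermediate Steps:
(127 - 11*(-2))*(185 - 108) + 185*198 = (127 + 22)*77 + 36630 = 149*77 + 36630 = 11473 + 36630 = 48103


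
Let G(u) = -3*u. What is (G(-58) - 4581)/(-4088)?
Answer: 4407/4088 ≈ 1.0780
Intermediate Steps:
(G(-58) - 4581)/(-4088) = (-3*(-58) - 4581)/(-4088) = (174 - 4581)*(-1/4088) = -4407*(-1/4088) = 4407/4088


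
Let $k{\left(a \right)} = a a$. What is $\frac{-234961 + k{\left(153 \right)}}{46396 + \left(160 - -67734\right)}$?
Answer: $- \frac{9616}{5195} \approx -1.851$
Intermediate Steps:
$k{\left(a \right)} = a^{2}$
$\frac{-234961 + k{\left(153 \right)}}{46396 + \left(160 - -67734\right)} = \frac{-234961 + 153^{2}}{46396 + \left(160 - -67734\right)} = \frac{-234961 + 23409}{46396 + \left(160 + 67734\right)} = - \frac{211552}{46396 + 67894} = - \frac{211552}{114290} = \left(-211552\right) \frac{1}{114290} = - \frac{9616}{5195}$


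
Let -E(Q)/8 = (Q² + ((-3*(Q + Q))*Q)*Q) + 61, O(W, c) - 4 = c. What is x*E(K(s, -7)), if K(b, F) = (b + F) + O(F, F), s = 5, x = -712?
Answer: 4761856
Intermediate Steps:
O(W, c) = 4 + c
K(b, F) = 4 + b + 2*F (K(b, F) = (b + F) + (4 + F) = (F + b) + (4 + F) = 4 + b + 2*F)
E(Q) = -488 - 8*Q² + 48*Q³ (E(Q) = -8*((Q² + ((-3*(Q + Q))*Q)*Q) + 61) = -8*((Q² + ((-6*Q)*Q)*Q) + 61) = -8*((Q² + (-6*Q²)*Q) + 61) = -8*((Q² - 6*Q³) + 61) = -8*(61 + Q² - 6*Q³) = -488 - 8*Q² + 48*Q³)
x*E(K(s, -7)) = -712*(-488 - 8*(4 + 5 + 2*(-7))² + 48*(4 + 5 + 2*(-7))³) = -712*(-488 - 8*(4 + 5 - 14)² + 48*(4 + 5 - 14)³) = -712*(-488 - 8*(-5)² + 48*(-5)³) = -712*(-488 - 8*25 + 48*(-125)) = -712*(-488 - 200 - 6000) = -712*(-6688) = 4761856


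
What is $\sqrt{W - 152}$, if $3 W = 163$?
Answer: $\frac{i \sqrt{879}}{3} \approx 9.8826 i$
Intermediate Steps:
$W = \frac{163}{3}$ ($W = \frac{1}{3} \cdot 163 = \frac{163}{3} \approx 54.333$)
$\sqrt{W - 152} = \sqrt{\frac{163}{3} - 152} = \sqrt{- \frac{293}{3}} = \frac{i \sqrt{879}}{3}$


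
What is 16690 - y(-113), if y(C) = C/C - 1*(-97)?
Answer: 16592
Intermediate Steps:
y(C) = 98 (y(C) = 1 + 97 = 98)
16690 - y(-113) = 16690 - 1*98 = 16690 - 98 = 16592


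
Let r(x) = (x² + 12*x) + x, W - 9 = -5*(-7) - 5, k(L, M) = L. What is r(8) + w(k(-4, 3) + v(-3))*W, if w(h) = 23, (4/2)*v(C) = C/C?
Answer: 1065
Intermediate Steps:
v(C) = ½ (v(C) = (C/C)/2 = (½)*1 = ½)
W = 39 (W = 9 + (-5*(-7) - 5) = 9 + (35 - 5) = 9 + 30 = 39)
r(x) = x² + 13*x
r(8) + w(k(-4, 3) + v(-3))*W = 8*(13 + 8) + 23*39 = 8*21 + 897 = 168 + 897 = 1065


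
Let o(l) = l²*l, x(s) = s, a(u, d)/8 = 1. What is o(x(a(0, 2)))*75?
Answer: 38400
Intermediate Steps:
a(u, d) = 8 (a(u, d) = 8*1 = 8)
o(l) = l³
o(x(a(0, 2)))*75 = 8³*75 = 512*75 = 38400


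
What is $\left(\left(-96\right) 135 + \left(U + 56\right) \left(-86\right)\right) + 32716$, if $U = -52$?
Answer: $19412$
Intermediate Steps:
$\left(\left(-96\right) 135 + \left(U + 56\right) \left(-86\right)\right) + 32716 = \left(\left(-96\right) 135 + \left(-52 + 56\right) \left(-86\right)\right) + 32716 = \left(-12960 + 4 \left(-86\right)\right) + 32716 = \left(-12960 - 344\right) + 32716 = -13304 + 32716 = 19412$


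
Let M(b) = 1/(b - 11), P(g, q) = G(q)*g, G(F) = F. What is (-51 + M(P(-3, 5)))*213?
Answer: -282651/26 ≈ -10871.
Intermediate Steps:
P(g, q) = g*q (P(g, q) = q*g = g*q)
M(b) = 1/(-11 + b)
(-51 + M(P(-3, 5)))*213 = (-51 + 1/(-11 - 3*5))*213 = (-51 + 1/(-11 - 15))*213 = (-51 + 1/(-26))*213 = (-51 - 1/26)*213 = -1327/26*213 = -282651/26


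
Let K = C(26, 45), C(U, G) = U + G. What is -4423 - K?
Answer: -4494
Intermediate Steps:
C(U, G) = G + U
K = 71 (K = 45 + 26 = 71)
-4423 - K = -4423 - 1*71 = -4423 - 71 = -4494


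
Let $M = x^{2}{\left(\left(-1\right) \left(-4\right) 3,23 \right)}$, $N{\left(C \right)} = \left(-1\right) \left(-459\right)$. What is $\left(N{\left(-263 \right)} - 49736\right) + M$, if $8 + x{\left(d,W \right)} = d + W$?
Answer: $-48548$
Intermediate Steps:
$N{\left(C \right)} = 459$
$x{\left(d,W \right)} = -8 + W + d$ ($x{\left(d,W \right)} = -8 + \left(d + W\right) = -8 + \left(W + d\right) = -8 + W + d$)
$M = 729$ ($M = \left(-8 + 23 + \left(-1\right) \left(-4\right) 3\right)^{2} = \left(-8 + 23 + 4 \cdot 3\right)^{2} = \left(-8 + 23 + 12\right)^{2} = 27^{2} = 729$)
$\left(N{\left(-263 \right)} - 49736\right) + M = \left(459 - 49736\right) + 729 = -49277 + 729 = -48548$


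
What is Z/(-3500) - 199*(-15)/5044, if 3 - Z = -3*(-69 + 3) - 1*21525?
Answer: -4857051/882700 ≈ -5.5025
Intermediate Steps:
Z = 21330 (Z = 3 - (-3*(-69 + 3) - 1*21525) = 3 - (-3*(-66) - 21525) = 3 - (198 - 21525) = 3 - 1*(-21327) = 3 + 21327 = 21330)
Z/(-3500) - 199*(-15)/5044 = 21330/(-3500) - 199*(-15)/5044 = 21330*(-1/3500) + 2985*(1/5044) = -2133/350 + 2985/5044 = -4857051/882700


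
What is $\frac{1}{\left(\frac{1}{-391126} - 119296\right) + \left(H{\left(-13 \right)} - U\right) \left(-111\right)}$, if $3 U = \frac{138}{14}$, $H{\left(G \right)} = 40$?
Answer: $- \frac{2737882}{337776022481} \approx -8.1056 \cdot 10^{-6}$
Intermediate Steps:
$U = \frac{23}{7}$ ($U = \frac{138 \cdot \frac{1}{14}}{3} = \frac{1}{3} \cdot \frac{69}{7} = \frac{23}{7} \approx 3.2857$)
$\frac{1}{\left(\frac{1}{-391126} - 119296\right) + \left(H{\left(-13 \right)} - U\right) \left(-111\right)} = \frac{1}{\left(\frac{1}{-391126} - 119296\right) + \left(40 - \frac{23}{7}\right) \left(-111\right)} = \frac{1}{\left(- \frac{1}{391126} - 119296\right) + \left(40 - \frac{23}{7}\right) \left(-111\right)} = \frac{1}{- \frac{46659767297}{391126} + \frac{257}{7} \left(-111\right)} = \frac{1}{- \frac{46659767297}{391126} - \frac{28527}{7}} = \frac{1}{- \frac{337776022481}{2737882}} = - \frac{2737882}{337776022481}$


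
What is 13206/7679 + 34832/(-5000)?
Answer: -25180616/4799375 ≈ -5.2466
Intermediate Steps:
13206/7679 + 34832/(-5000) = 13206*(1/7679) + 34832*(-1/5000) = 13206/7679 - 4354/625 = -25180616/4799375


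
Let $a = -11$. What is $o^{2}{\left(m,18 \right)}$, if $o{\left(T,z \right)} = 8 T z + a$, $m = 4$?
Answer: $319225$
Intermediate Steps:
$o{\left(T,z \right)} = -11 + 8 T z$ ($o{\left(T,z \right)} = 8 T z - 11 = -11 + 8 T z$)
$o^{2}{\left(m,18 \right)} = \left(-11 + 8 \cdot 4 \cdot 18\right)^{2} = \left(-11 + 576\right)^{2} = 565^{2} = 319225$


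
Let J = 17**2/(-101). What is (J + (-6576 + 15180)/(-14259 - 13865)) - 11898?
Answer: -8451387848/710131 ≈ -11901.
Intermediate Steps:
J = -289/101 (J = 289*(-1/101) = -289/101 ≈ -2.8614)
(J + (-6576 + 15180)/(-14259 - 13865)) - 11898 = (-289/101 + (-6576 + 15180)/(-14259 - 13865)) - 11898 = (-289/101 + 8604/(-28124)) - 11898 = (-289/101 + 8604*(-1/28124)) - 11898 = (-289/101 - 2151/7031) - 11898 = -2249210/710131 - 11898 = -8451387848/710131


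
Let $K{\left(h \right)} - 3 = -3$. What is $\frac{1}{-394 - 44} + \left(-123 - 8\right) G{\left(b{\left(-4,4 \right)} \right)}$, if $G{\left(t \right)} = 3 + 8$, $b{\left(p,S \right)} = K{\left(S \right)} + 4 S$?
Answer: $- \frac{631159}{438} \approx -1441.0$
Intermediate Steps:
$K{\left(h \right)} = 0$ ($K{\left(h \right)} = 3 - 3 = 0$)
$b{\left(p,S \right)} = 4 S$ ($b{\left(p,S \right)} = 0 + 4 S = 4 S$)
$G{\left(t \right)} = 11$
$\frac{1}{-394 - 44} + \left(-123 - 8\right) G{\left(b{\left(-4,4 \right)} \right)} = \frac{1}{-394 - 44} + \left(-123 - 8\right) 11 = \frac{1}{-438} + \left(-123 - 8\right) 11 = - \frac{1}{438} - 1441 = - \frac{631159}{438}$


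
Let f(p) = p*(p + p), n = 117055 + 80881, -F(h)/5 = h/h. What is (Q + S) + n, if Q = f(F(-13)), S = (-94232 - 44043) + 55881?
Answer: 115592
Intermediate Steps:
F(h) = -5 (F(h) = -5*h/h = -5*1 = -5)
n = 197936
S = -82394 (S = -138275 + 55881 = -82394)
f(p) = 2*p² (f(p) = p*(2*p) = 2*p²)
Q = 50 (Q = 2*(-5)² = 2*25 = 50)
(Q + S) + n = (50 - 82394) + 197936 = -82344 + 197936 = 115592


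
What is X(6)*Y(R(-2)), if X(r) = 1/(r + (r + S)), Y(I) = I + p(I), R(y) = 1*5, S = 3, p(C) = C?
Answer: ⅔ ≈ 0.66667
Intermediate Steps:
R(y) = 5
Y(I) = 2*I (Y(I) = I + I = 2*I)
X(r) = 1/(3 + 2*r) (X(r) = 1/(r + (r + 3)) = 1/(r + (3 + r)) = 1/(3 + 2*r))
X(6)*Y(R(-2)) = (2*5)/(3 + 2*6) = 10/(3 + 12) = 10/15 = (1/15)*10 = ⅔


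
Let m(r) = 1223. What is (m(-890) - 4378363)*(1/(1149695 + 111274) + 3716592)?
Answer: -20513498552831343860/1260969 ≈ -1.6268e+13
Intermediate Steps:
(m(-890) - 4378363)*(1/(1149695 + 111274) + 3716592) = (1223 - 4378363)*(1/(1149695 + 111274) + 3716592) = -4377140*(1/1260969 + 3716592) = -4377140*4686507297649/1260969 = -20513498552831343860/1260969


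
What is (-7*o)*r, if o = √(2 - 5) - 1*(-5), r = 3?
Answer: -105 - 21*I*√3 ≈ -105.0 - 36.373*I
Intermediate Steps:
o = 5 + I*√3 (o = √(-3) + 5 = I*√3 + 5 = 5 + I*√3 ≈ 5.0 + 1.732*I)
(-7*o)*r = -7*(5 + I*√3)*3 = (-35 - 7*I*√3)*3 = -105 - 21*I*√3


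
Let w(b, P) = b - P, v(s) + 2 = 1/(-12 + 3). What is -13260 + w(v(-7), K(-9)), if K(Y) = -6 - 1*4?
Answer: -119269/9 ≈ -13252.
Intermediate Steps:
v(s) = -19/9 (v(s) = -2 + 1/(-12 + 3) = -2 + 1/(-9) = -2 - ⅑ = -19/9)
K(Y) = -10 (K(Y) = -6 - 4 = -10)
-13260 + w(v(-7), K(-9)) = -13260 + (-19/9 - 1*(-10)) = -13260 + (-19/9 + 10) = -13260 + 71/9 = -119269/9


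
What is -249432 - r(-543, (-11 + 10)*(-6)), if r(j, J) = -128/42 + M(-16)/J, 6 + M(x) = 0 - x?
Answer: -5238043/21 ≈ -2.4943e+5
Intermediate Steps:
M(x) = -6 - x (M(x) = -6 + (0 - x) = -6 - x)
r(j, J) = -64/21 + 10/J (r(j, J) = -128/42 + (-6 - 1*(-16))/J = -128*1/42 + (-6 + 16)/J = -64/21 + 10/J)
-249432 - r(-543, (-11 + 10)*(-6)) = -249432 - (-64/21 + 10/(((-11 + 10)*(-6)))) = -249432 - (-64/21 + 10/((-1*(-6)))) = -249432 - (-64/21 + 10/6) = -249432 - (-64/21 + 10*(1/6)) = -249432 - (-64/21 + 5/3) = -249432 - 1*(-29/21) = -249432 + 29/21 = -5238043/21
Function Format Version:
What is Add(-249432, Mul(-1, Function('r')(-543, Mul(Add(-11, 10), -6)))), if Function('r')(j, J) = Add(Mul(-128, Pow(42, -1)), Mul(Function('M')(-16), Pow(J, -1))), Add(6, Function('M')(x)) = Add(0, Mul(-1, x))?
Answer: Rational(-5238043, 21) ≈ -2.4943e+5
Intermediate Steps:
Function('M')(x) = Add(-6, Mul(-1, x)) (Function('M')(x) = Add(-6, Add(0, Mul(-1, x))) = Add(-6, Mul(-1, x)))
Function('r')(j, J) = Add(Rational(-64, 21), Mul(10, Pow(J, -1))) (Function('r')(j, J) = Add(Mul(-128, Pow(42, -1)), Mul(Add(-6, Mul(-1, -16)), Pow(J, -1))) = Add(Mul(-128, Rational(1, 42)), Mul(Add(-6, 16), Pow(J, -1))) = Add(Rational(-64, 21), Mul(10, Pow(J, -1))))
Add(-249432, Mul(-1, Function('r')(-543, Mul(Add(-11, 10), -6)))) = Add(-249432, Mul(-1, Add(Rational(-64, 21), Mul(10, Pow(Mul(Add(-11, 10), -6), -1))))) = Add(-249432, Mul(-1, Add(Rational(-64, 21), Mul(10, Pow(Mul(-1, -6), -1))))) = Add(-249432, Mul(-1, Add(Rational(-64, 21), Mul(10, Pow(6, -1))))) = Add(-249432, Mul(-1, Add(Rational(-64, 21), Mul(10, Rational(1, 6))))) = Add(-249432, Mul(-1, Add(Rational(-64, 21), Rational(5, 3)))) = Add(-249432, Mul(-1, Rational(-29, 21))) = Add(-249432, Rational(29, 21)) = Rational(-5238043, 21)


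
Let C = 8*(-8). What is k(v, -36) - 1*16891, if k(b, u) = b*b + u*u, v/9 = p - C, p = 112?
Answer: 2493461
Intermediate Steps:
C = -64
v = 1584 (v = 9*(112 - 1*(-64)) = 9*(112 + 64) = 9*176 = 1584)
k(b, u) = b² + u²
k(v, -36) - 1*16891 = (1584² + (-36)²) - 1*16891 = (2509056 + 1296) - 16891 = 2510352 - 16891 = 2493461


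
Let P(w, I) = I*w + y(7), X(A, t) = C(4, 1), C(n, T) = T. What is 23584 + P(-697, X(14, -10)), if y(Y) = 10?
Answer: 22897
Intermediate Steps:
X(A, t) = 1
P(w, I) = 10 + I*w (P(w, I) = I*w + 10 = 10 + I*w)
23584 + P(-697, X(14, -10)) = 23584 + (10 + 1*(-697)) = 23584 + (10 - 697) = 23584 - 687 = 22897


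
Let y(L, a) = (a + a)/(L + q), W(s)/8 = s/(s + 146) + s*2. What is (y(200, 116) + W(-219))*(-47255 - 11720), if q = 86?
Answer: 29341477900/143 ≈ 2.0519e+8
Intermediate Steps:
W(s) = 16*s + 8*s/(146 + s) (W(s) = 8*(s/(s + 146) + s*2) = 8*(s/(146 + s) + 2*s) = 8*(2*s + s/(146 + s)) = 16*s + 8*s/(146 + s))
y(L, a) = 2*a/(86 + L) (y(L, a) = (a + a)/(L + 86) = (2*a)/(86 + L) = 2*a/(86 + L))
(y(200, 116) + W(-219))*(-47255 - 11720) = (2*116/(86 + 200) + 8*(-219)*(293 + 2*(-219))/(146 - 219))*(-47255 - 11720) = (2*116/286 + 8*(-219)*(293 - 438)/(-73))*(-58975) = (2*116*(1/286) + 8*(-219)*(-1/73)*(-145))*(-58975) = (116/143 - 3480)*(-58975) = -497524/143*(-58975) = 29341477900/143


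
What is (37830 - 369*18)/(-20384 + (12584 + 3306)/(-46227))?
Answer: -720863838/471153529 ≈ -1.5300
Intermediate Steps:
(37830 - 369*18)/(-20384 + (12584 + 3306)/(-46227)) = (37830 - 6642)/(-20384 + 15890*(-1/46227)) = 31188/(-20384 - 15890/46227) = 31188/(-942307058/46227) = 31188*(-46227/942307058) = -720863838/471153529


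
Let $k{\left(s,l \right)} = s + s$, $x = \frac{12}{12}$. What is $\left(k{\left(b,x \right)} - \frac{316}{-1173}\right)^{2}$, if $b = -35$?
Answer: $\frac{6690258436}{1375929} \approx 4862.4$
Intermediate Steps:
$x = 1$ ($x = 12 \cdot \frac{1}{12} = 1$)
$k{\left(s,l \right)} = 2 s$
$\left(k{\left(b,x \right)} - \frac{316}{-1173}\right)^{2} = \left(2 \left(-35\right) - \frac{316}{-1173}\right)^{2} = \left(-70 - - \frac{316}{1173}\right)^{2} = \left(-70 + \frac{316}{1173}\right)^{2} = \left(- \frac{81794}{1173}\right)^{2} = \frac{6690258436}{1375929}$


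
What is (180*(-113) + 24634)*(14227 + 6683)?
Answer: 89787540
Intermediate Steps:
(180*(-113) + 24634)*(14227 + 6683) = (-20340 + 24634)*20910 = 4294*20910 = 89787540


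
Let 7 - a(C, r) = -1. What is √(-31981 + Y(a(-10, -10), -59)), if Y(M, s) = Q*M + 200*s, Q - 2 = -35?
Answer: I*√44045 ≈ 209.87*I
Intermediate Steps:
Q = -33 (Q = 2 - 35 = -33)
a(C, r) = 8 (a(C, r) = 7 - 1*(-1) = 7 + 1 = 8)
Y(M, s) = -33*M + 200*s
√(-31981 + Y(a(-10, -10), -59)) = √(-31981 + (-33*8 + 200*(-59))) = √(-31981 + (-264 - 11800)) = √(-31981 - 12064) = √(-44045) = I*√44045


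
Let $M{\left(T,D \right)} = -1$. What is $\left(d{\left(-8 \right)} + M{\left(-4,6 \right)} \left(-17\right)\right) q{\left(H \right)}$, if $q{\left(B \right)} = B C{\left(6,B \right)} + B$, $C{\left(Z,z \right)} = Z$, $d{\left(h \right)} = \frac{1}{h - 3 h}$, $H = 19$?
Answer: $\frac{36309}{16} \approx 2269.3$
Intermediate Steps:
$d{\left(h \right)} = - \frac{1}{2 h}$ ($d{\left(h \right)} = \frac{1}{\left(-2\right) h} = - \frac{1}{2 h}$)
$q{\left(B \right)} = 7 B$ ($q{\left(B \right)} = B 6 + B = 6 B + B = 7 B$)
$\left(d{\left(-8 \right)} + M{\left(-4,6 \right)} \left(-17\right)\right) q{\left(H \right)} = \left(- \frac{1}{2 \left(-8\right)} - -17\right) 7 \cdot 19 = \left(\left(- \frac{1}{2}\right) \left(- \frac{1}{8}\right) + 17\right) 133 = \left(\frac{1}{16} + 17\right) 133 = \frac{273}{16} \cdot 133 = \frac{36309}{16}$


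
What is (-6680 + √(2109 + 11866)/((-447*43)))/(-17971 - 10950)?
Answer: 6680/28921 + 5*√559/555890541 ≈ 0.23097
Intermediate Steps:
(-6680 + √(2109 + 11866)/((-447*43)))/(-17971 - 10950) = (-6680 + √13975/(-19221))/(-28921) = (-6680 + (5*√559)*(-1/19221))*(-1/28921) = (-6680 - 5*√559/19221)*(-1/28921) = 6680/28921 + 5*√559/555890541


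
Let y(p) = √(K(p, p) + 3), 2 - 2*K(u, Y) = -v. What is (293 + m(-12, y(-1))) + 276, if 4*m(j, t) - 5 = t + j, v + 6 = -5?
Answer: 2269/4 + I*√6/8 ≈ 567.25 + 0.30619*I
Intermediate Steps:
v = -11 (v = -6 - 5 = -11)
K(u, Y) = -9/2 (K(u, Y) = 1 - (-1)*(-11)/2 = 1 - ½*11 = 1 - 11/2 = -9/2)
y(p) = I*√6/2 (y(p) = √(-9/2 + 3) = √(-3/2) = I*√6/2)
m(j, t) = 5/4 + j/4 + t/4 (m(j, t) = 5/4 + (t + j)/4 = 5/4 + (j + t)/4 = 5/4 + (j/4 + t/4) = 5/4 + j/4 + t/4)
(293 + m(-12, y(-1))) + 276 = (293 + (5/4 + (¼)*(-12) + (I*√6/2)/4)) + 276 = (293 + (5/4 - 3 + I*√6/8)) + 276 = (293 + (-7/4 + I*√6/8)) + 276 = (1165/4 + I*√6/8) + 276 = 2269/4 + I*√6/8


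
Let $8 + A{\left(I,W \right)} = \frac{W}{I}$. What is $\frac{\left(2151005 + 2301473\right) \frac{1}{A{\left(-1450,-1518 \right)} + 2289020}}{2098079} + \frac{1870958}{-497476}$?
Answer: $- \frac{19982712626134240013}{5313279291659702286} \approx -3.7609$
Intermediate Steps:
$A{\left(I,W \right)} = -8 + \frac{W}{I}$
$\frac{\left(2151005 + 2301473\right) \frac{1}{A{\left(-1450,-1518 \right)} + 2289020}}{2098079} + \frac{1870958}{-497476} = \frac{\left(2151005 + 2301473\right) \frac{1}{\left(-8 - \frac{1518}{-1450}\right) + 2289020}}{2098079} + \frac{1870958}{-497476} = \frac{4452478}{\left(-8 - - \frac{759}{725}\right) + 2289020} \cdot \frac{1}{2098079} + 1870958 \left(- \frac{1}{497476}\right) = \frac{4452478}{\left(-8 + \frac{759}{725}\right) + 2289020} \cdot \frac{1}{2098079} - \frac{935479}{248738} = \frac{4452478}{- \frac{5041}{725} + 2289020} \cdot \frac{1}{2098079} - \frac{935479}{248738} = \frac{4452478}{\frac{1659534459}{725}} \cdot \frac{1}{2098079} - \frac{935479}{248738} = 4452478 \cdot \frac{725}{1659534459} \cdot \frac{1}{2098079} - \frac{935479}{248738} = \frac{3228046550}{1659534459} \cdot \frac{1}{2098079} - \frac{935479}{248738} = \frac{3228046550}{3481834398204261} - \frac{935479}{248738} = - \frac{19982712626134240013}{5313279291659702286}$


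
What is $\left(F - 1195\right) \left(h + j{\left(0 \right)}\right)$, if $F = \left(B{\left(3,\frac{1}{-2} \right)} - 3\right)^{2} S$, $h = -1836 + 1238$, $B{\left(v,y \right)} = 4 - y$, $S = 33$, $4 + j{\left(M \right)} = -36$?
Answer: $\frac{1430077}{2} \approx 7.1504 \cdot 10^{5}$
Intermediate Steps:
$j{\left(M \right)} = -40$ ($j{\left(M \right)} = -4 - 36 = -40$)
$h = -598$
$F = \frac{297}{4}$ ($F = \left(\left(4 - \frac{1}{-2}\right) - 3\right)^{2} \cdot 33 = \left(\left(4 - - \frac{1}{2}\right) - 3\right)^{2} \cdot 33 = \left(\left(4 + \frac{1}{2}\right) - 3\right)^{2} \cdot 33 = \left(\frac{9}{2} - 3\right)^{2} \cdot 33 = \left(\frac{3}{2}\right)^{2} \cdot 33 = \frac{9}{4} \cdot 33 = \frac{297}{4} \approx 74.25$)
$\left(F - 1195\right) \left(h + j{\left(0 \right)}\right) = \left(\frac{297}{4} - 1195\right) \left(-598 - 40\right) = \left(- \frac{4483}{4}\right) \left(-638\right) = \frac{1430077}{2}$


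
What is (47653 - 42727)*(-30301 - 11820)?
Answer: -207488046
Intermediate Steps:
(47653 - 42727)*(-30301 - 11820) = 4926*(-42121) = -207488046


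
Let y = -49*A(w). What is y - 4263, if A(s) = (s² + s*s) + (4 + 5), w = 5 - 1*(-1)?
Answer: -8232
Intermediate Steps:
w = 6 (w = 5 + 1 = 6)
A(s) = 9 + 2*s² (A(s) = (s² + s²) + 9 = 2*s² + 9 = 9 + 2*s²)
y = -3969 (y = -49*(9 + 2*6²) = -49*(9 + 2*36) = -49*(9 + 72) = -49*81 = -3969)
y - 4263 = -3969 - 4263 = -8232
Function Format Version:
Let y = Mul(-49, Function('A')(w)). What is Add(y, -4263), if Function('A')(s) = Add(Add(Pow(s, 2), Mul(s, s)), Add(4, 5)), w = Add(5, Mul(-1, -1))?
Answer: -8232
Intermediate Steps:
w = 6 (w = Add(5, 1) = 6)
Function('A')(s) = Add(9, Mul(2, Pow(s, 2))) (Function('A')(s) = Add(Add(Pow(s, 2), Pow(s, 2)), 9) = Add(Mul(2, Pow(s, 2)), 9) = Add(9, Mul(2, Pow(s, 2))))
y = -3969 (y = Mul(-49, Add(9, Mul(2, Pow(6, 2)))) = Mul(-49, Add(9, Mul(2, 36))) = Mul(-49, Add(9, 72)) = Mul(-49, 81) = -3969)
Add(y, -4263) = Add(-3969, -4263) = -8232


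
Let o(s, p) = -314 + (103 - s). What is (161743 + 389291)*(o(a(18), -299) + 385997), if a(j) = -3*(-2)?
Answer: 212577896520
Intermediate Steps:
a(j) = 6
o(s, p) = -211 - s
(161743 + 389291)*(o(a(18), -299) + 385997) = (161743 + 389291)*((-211 - 1*6) + 385997) = 551034*((-211 - 6) + 385997) = 551034*(-217 + 385997) = 551034*385780 = 212577896520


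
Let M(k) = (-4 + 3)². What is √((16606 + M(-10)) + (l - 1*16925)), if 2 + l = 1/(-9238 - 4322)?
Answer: I*√14709891390/6780 ≈ 17.889*I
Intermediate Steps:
M(k) = 1 (M(k) = (-1)² = 1)
l = -27121/13560 (l = -2 + 1/(-9238 - 4322) = -2 + 1/(-13560) = -2 - 1/13560 = -27121/13560 ≈ -2.0001)
√((16606 + M(-10)) + (l - 1*16925)) = √((16606 + 1) + (-27121/13560 - 1*16925)) = √(16607 + (-27121/13560 - 16925)) = √(16607 - 229530121/13560) = √(-4339201/13560) = I*√14709891390/6780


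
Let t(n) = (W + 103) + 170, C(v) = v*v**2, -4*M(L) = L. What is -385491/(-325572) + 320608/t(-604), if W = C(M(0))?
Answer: 2679134021/2279004 ≈ 1175.6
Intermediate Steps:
M(L) = -L/4
C(v) = v**3
W = 0 (W = (-1/4*0)**3 = 0**3 = 0)
t(n) = 273 (t(n) = (0 + 103) + 170 = 103 + 170 = 273)
-385491/(-325572) + 320608/t(-604) = -385491/(-325572) + 320608/273 = -385491*(-1/325572) + 320608*(1/273) = 128497/108524 + 320608/273 = 2679134021/2279004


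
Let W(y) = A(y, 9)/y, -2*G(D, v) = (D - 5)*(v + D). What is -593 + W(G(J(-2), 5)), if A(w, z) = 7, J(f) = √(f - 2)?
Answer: -17183/29 ≈ -592.52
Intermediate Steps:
J(f) = √(-2 + f)
G(D, v) = -(-5 + D)*(D + v)/2 (G(D, v) = -(D - 5)*(v + D)/2 = -(-5 + D)*(D + v)/2)
W(y) = 7/y
-593 + W(G(J(-2), 5)) = -593 + 7/(-(√(-2 - 2))²/2 + 5*√(-2 - 2)/2 + (5/2)*5 - ½*√(-2 - 2)*5) = -593 + 7/(-(√(-4))²/2 + 5*√(-4)/2 + 25/2 - ½*√(-4)*5) = -593 + 7/(-(2*I)²/2 + 5*(2*I)/2 + 25/2 - ½*2*I*5) = -593 + 7/(-½*(-4) + 5*I + 25/2 - 5*I) = -593 + 7/(2 + 5*I + 25/2 - 5*I) = -593 + 7/(29/2) = -593 + 7*(2/29) = -593 + 14/29 = -17183/29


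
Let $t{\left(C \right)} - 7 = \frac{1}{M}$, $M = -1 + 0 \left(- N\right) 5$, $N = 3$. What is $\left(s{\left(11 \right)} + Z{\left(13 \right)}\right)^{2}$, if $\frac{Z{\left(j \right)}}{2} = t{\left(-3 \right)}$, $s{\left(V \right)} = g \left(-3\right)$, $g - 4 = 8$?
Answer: $576$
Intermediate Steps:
$g = 12$ ($g = 4 + 8 = 12$)
$s{\left(V \right)} = -36$ ($s{\left(V \right)} = 12 \left(-3\right) = -36$)
$M = -1$ ($M = -1 + 0 \left(\left(-1\right) 3\right) 5 = -1 + 0 \left(-3\right) 5 = -1 + 0 \cdot 5 = -1 + 0 = -1$)
$t{\left(C \right)} = 6$ ($t{\left(C \right)} = 7 + \frac{1}{-1} = 7 - 1 = 6$)
$Z{\left(j \right)} = 12$ ($Z{\left(j \right)} = 2 \cdot 6 = 12$)
$\left(s{\left(11 \right)} + Z{\left(13 \right)}\right)^{2} = \left(-36 + 12\right)^{2} = \left(-24\right)^{2} = 576$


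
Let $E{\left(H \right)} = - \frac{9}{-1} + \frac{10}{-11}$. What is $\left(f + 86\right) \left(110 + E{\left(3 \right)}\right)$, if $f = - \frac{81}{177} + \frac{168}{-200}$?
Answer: $\frac{162291864}{16225} \approx 10003.0$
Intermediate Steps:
$f = - \frac{1914}{1475}$ ($f = \left(-81\right) \frac{1}{177} + 168 \left(- \frac{1}{200}\right) = - \frac{27}{59} - \frac{21}{25} = - \frac{1914}{1475} \approx -1.2976$)
$E{\left(H \right)} = \frac{89}{11}$ ($E{\left(H \right)} = \left(-9\right) \left(-1\right) + 10 \left(- \frac{1}{11}\right) = 9 - \frac{10}{11} = \frac{89}{11}$)
$\left(f + 86\right) \left(110 + E{\left(3 \right)}\right) = \left(- \frac{1914}{1475} + 86\right) \left(110 + \frac{89}{11}\right) = \frac{124936}{1475} \cdot \frac{1299}{11} = \frac{162291864}{16225}$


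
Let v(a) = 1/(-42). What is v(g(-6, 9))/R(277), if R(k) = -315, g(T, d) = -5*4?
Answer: 1/13230 ≈ 7.5586e-5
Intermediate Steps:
g(T, d) = -20
v(a) = -1/42
v(g(-6, 9))/R(277) = -1/42/(-315) = -1/42*(-1/315) = 1/13230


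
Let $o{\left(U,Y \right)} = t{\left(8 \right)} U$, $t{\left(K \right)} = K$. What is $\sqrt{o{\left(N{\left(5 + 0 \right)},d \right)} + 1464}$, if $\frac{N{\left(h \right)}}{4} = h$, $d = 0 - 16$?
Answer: $2 \sqrt{406} \approx 40.299$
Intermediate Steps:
$d = -16$ ($d = 0 - 16 = -16$)
$N{\left(h \right)} = 4 h$
$o{\left(U,Y \right)} = 8 U$
$\sqrt{o{\left(N{\left(5 + 0 \right)},d \right)} + 1464} = \sqrt{8 \cdot 4 \left(5 + 0\right) + 1464} = \sqrt{8 \cdot 4 \cdot 5 + 1464} = \sqrt{8 \cdot 20 + 1464} = \sqrt{160 + 1464} = \sqrt{1624} = 2 \sqrt{406}$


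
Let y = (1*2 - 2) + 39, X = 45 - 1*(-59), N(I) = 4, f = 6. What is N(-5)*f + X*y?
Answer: 4080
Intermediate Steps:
X = 104 (X = 45 + 59 = 104)
y = 39 (y = (2 - 2) + 39 = 0 + 39 = 39)
N(-5)*f + X*y = 4*6 + 104*39 = 24 + 4056 = 4080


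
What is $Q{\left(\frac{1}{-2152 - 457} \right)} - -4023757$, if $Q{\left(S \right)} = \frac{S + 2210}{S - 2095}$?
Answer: $\frac{7331090191701}{1821952} \approx 4.0238 \cdot 10^{6}$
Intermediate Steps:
$Q{\left(S \right)} = \frac{2210 + S}{-2095 + S}$
$Q{\left(\frac{1}{-2152 - 457} \right)} - -4023757 = \frac{2210 + \frac{1}{-2152 - 457}}{-2095 + \frac{1}{-2152 - 457}} - -4023757 = \frac{2210 + \frac{1}{-2609}}{-2095 + \frac{1}{-2609}} + 4023757 = \frac{2210 - \frac{1}{2609}}{-2095 - \frac{1}{2609}} + 4023757 = \frac{1}{- \frac{5465856}{2609}} \cdot \frac{5765889}{2609} + 4023757 = \left(- \frac{2609}{5465856}\right) \frac{5765889}{2609} + 4023757 = - \frac{1921963}{1821952} + 4023757 = \frac{7331090191701}{1821952}$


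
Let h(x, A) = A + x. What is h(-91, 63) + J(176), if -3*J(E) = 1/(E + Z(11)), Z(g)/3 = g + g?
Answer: -20329/726 ≈ -28.001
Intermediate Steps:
Z(g) = 6*g (Z(g) = 3*(g + g) = 3*(2*g) = 6*g)
J(E) = -1/(3*(66 + E)) (J(E) = -1/(3*(E + 6*11)) = -1/(3*(E + 66)) = -1/(3*(66 + E)))
h(-91, 63) + J(176) = (63 - 91) - 1/(198 + 3*176) = -28 - 1/(198 + 528) = -28 - 1/726 = -20329/726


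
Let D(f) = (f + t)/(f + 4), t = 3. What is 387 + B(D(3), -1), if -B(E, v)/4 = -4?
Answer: 403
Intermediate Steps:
D(f) = (3 + f)/(4 + f) (D(f) = (f + 3)/(f + 4) = (3 + f)/(4 + f))
B(E, v) = 16 (B(E, v) = -4*(-4) = 16)
387 + B(D(3), -1) = 387 + 16 = 403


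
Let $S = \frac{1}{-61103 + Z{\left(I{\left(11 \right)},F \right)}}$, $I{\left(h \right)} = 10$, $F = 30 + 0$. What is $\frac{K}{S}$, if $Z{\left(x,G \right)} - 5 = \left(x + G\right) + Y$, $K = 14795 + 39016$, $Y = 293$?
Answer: $-3269825415$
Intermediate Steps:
$F = 30$
$K = 53811$
$Z{\left(x,G \right)} = 298 + G + x$ ($Z{\left(x,G \right)} = 5 + \left(\left(x + G\right) + 293\right) = 5 + \left(\left(G + x\right) + 293\right) = 5 + \left(293 + G + x\right) = 298 + G + x$)
$S = - \frac{1}{60765}$ ($S = \frac{1}{-61103 + \left(298 + 30 + 10\right)} = \frac{1}{-61103 + 338} = \frac{1}{-60765} = - \frac{1}{60765} \approx -1.6457 \cdot 10^{-5}$)
$\frac{K}{S} = \frac{53811}{- \frac{1}{60765}} = 53811 \left(-60765\right) = -3269825415$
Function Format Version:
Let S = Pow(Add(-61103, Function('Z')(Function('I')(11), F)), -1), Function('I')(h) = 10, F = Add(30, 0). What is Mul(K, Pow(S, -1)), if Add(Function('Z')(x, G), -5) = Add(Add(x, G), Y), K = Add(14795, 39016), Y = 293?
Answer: -3269825415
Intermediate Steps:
F = 30
K = 53811
Function('Z')(x, G) = Add(298, G, x) (Function('Z')(x, G) = Add(5, Add(Add(x, G), 293)) = Add(5, Add(Add(G, x), 293)) = Add(5, Add(293, G, x)) = Add(298, G, x))
S = Rational(-1, 60765) (S = Pow(Add(-61103, Add(298, 30, 10)), -1) = Pow(Add(-61103, 338), -1) = Pow(-60765, -1) = Rational(-1, 60765) ≈ -1.6457e-5)
Mul(K, Pow(S, -1)) = Mul(53811, Pow(Rational(-1, 60765), -1)) = Mul(53811, -60765) = -3269825415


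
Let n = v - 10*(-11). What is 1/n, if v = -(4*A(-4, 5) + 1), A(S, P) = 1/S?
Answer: 1/110 ≈ 0.0090909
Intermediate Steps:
v = 0 (v = -(4/(-4) + 1) = -(4*(-¼) + 1) = -(-1 + 1) = -1*0 = 0)
n = 110 (n = 0 - 10*(-11) = 0 + 110 = 110)
1/n = 1/110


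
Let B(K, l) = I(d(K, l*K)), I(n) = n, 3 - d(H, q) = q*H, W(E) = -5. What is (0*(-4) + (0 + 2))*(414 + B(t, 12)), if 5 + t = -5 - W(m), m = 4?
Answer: 234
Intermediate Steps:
d(H, q) = 3 - H*q (d(H, q) = 3 - q*H = 3 - H*q)
t = -5 (t = -5 + (-5 - 1*(-5)) = -5 + (-5 + 5) = -5 + 0 = -5)
B(K, l) = 3 - l*K² (B(K, l) = 3 - K*l*K = 3 - K*K*l = 3 - l*K²)
(0*(-4) + (0 + 2))*(414 + B(t, 12)) = (0*(-4) + (0 + 2))*(414 + (3 - 1*12*(-5)²)) = (0 + 2)*(414 + (3 - 1*12*25)) = 2*(414 + (3 - 300)) = 2*(414 - 297) = 2*117 = 234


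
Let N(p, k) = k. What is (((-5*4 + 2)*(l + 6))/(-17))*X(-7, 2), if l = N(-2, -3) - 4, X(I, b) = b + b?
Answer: -72/17 ≈ -4.2353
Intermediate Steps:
X(I, b) = 2*b
l = -7 (l = -3 - 4 = -7)
(((-5*4 + 2)*(l + 6))/(-17))*X(-7, 2) = (((-5*4 + 2)*(-7 + 6))/(-17))*(2*2) = (((-20 + 2)*(-1))*(-1/17))*4 = (-18*(-1)*(-1/17))*4 = (18*(-1/17))*4 = -18/17*4 = -72/17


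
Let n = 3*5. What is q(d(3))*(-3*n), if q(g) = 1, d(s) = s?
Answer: -45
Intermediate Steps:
n = 15
q(d(3))*(-3*n) = 1*(-3*15) = 1*(-45) = -45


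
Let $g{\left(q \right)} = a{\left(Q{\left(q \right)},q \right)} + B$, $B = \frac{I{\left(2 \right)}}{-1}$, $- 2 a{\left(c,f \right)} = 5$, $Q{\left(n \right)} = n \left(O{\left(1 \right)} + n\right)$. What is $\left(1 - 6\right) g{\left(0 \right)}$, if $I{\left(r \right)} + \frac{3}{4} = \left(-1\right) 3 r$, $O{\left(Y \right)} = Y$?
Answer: $- \frac{85}{4} \approx -21.25$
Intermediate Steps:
$Q{\left(n \right)} = n \left(1 + n\right)$
$a{\left(c,f \right)} = - \frac{5}{2}$ ($a{\left(c,f \right)} = \left(- \frac{1}{2}\right) 5 = - \frac{5}{2}$)
$I{\left(r \right)} = - \frac{3}{4} - 3 r$ ($I{\left(r \right)} = - \frac{3}{4} + \left(-1\right) 3 r = - \frac{3}{4} - 3 r$)
$B = \frac{27}{4}$ ($B = \frac{- \frac{3}{4} - 6}{-1} = \left(- \frac{3}{4} - 6\right) \left(-1\right) = \left(- \frac{27}{4}\right) \left(-1\right) = \frac{27}{4} \approx 6.75$)
$g{\left(q \right)} = \frac{17}{4}$ ($g{\left(q \right)} = - \frac{5}{2} + \frac{27}{4} = \frac{17}{4}$)
$\left(1 - 6\right) g{\left(0 \right)} = \left(1 - 6\right) \frac{17}{4} = \left(-5\right) \frac{17}{4} = - \frac{85}{4}$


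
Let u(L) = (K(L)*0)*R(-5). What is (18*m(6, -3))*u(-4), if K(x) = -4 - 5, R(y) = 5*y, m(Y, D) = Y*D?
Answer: 0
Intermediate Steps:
m(Y, D) = D*Y
K(x) = -9
u(L) = 0 (u(L) = (-9*0)*(5*(-5)) = 0*(-25) = 0)
(18*m(6, -3))*u(-4) = (18*(-3*6))*0 = (18*(-18))*0 = -324*0 = 0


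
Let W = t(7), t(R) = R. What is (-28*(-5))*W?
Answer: 980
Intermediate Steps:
W = 7
(-28*(-5))*W = -28*(-5)*7 = 140*7 = 980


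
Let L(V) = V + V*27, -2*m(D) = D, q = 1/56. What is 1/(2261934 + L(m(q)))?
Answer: 4/9047735 ≈ 4.4210e-7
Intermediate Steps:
q = 1/56 ≈ 0.017857
m(D) = -D/2
L(V) = 28*V (L(V) = V + 27*V = 28*V)
1/(2261934 + L(m(q))) = 1/(2261934 + 28*(-½*1/56)) = 1/(2261934 + 28*(-1/112)) = 1/(2261934 - ¼) = 1/(9047735/4) = 4/9047735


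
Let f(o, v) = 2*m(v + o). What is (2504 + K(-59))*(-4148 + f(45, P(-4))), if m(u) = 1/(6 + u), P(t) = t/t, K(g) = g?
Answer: -263685915/26 ≈ -1.0142e+7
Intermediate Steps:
P(t) = 1
f(o, v) = 2/(6 + o + v) (f(o, v) = 2/(6 + (v + o)) = 2/(6 + (o + v)) = 2/(6 + o + v))
(2504 + K(-59))*(-4148 + f(45, P(-4))) = (2504 - 59)*(-4148 + 2/(6 + 45 + 1)) = 2445*(-4148 + 2/52) = 2445*(-4148 + 2*(1/52)) = 2445*(-4148 + 1/26) = 2445*(-107847/26) = -263685915/26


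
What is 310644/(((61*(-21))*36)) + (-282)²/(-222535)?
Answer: -2022124759/285067335 ≈ -7.0935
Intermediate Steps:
310644/(((61*(-21))*36)) + (-282)²/(-222535) = 310644/((-1281*36)) + 79524*(-1/222535) = 310644/(-46116) - 79524/222535 = 310644*(-1/46116) - 79524/222535 = -8629/1281 - 79524/222535 = -2022124759/285067335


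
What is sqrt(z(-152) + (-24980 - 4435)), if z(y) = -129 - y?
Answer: 4*I*sqrt(1837) ≈ 171.44*I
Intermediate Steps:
sqrt(z(-152) + (-24980 - 4435)) = sqrt((-129 - 1*(-152)) + (-24980 - 4435)) = sqrt((-129 + 152) - 29415) = sqrt(23 - 29415) = sqrt(-29392) = 4*I*sqrt(1837)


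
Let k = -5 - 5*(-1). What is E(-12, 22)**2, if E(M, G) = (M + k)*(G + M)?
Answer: 14400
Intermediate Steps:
k = 0 (k = -5 + 5 = 0)
E(M, G) = M*(G + M) (E(M, G) = (M + 0)*(G + M) = M*(G + M))
E(-12, 22)**2 = (-12*(22 - 12))**2 = (-12*10)**2 = (-120)**2 = 14400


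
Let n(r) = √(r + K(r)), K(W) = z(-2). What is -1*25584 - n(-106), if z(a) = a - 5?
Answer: -25584 - I*√113 ≈ -25584.0 - 10.63*I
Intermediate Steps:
z(a) = -5 + a
K(W) = -7 (K(W) = -5 - 2 = -7)
n(r) = √(-7 + r) (n(r) = √(r - 7) = √(-7 + r))
-1*25584 - n(-106) = -1*25584 - √(-7 - 106) = -25584 - √(-113) = -25584 - I*√113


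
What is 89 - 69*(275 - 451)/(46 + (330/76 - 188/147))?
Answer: 92228347/274067 ≈ 336.52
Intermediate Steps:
89 - 69*(275 - 451)/(46 + (330/76 - 188/147)) = 89 - (-12144)/(46 + (330*(1/76) - 188*1/147)) = 89 - (-12144)/(46 + (165/38 - 188/147)) = 89 - (-12144)/(46 + 17111/5586) = 89 - (-12144)/274067/5586 = 89 - (-12144)*5586/274067 = 89 - 69*(-983136/274067) = 89 + 67836384/274067 = 92228347/274067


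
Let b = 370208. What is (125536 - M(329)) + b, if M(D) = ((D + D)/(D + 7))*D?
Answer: 11882393/24 ≈ 4.9510e+5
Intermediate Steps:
M(D) = 2*D²/(7 + D) (M(D) = ((2*D)/(7 + D))*D = (2*D/(7 + D))*D = 2*D²/(7 + D))
(125536 - M(329)) + b = (125536 - 2*329²/(7 + 329)) + 370208 = (125536 - 2*108241/336) + 370208 = (125536 - 1*15463/24) + 370208 = (125536 - 15463/24) + 370208 = 2997401/24 + 370208 = 11882393/24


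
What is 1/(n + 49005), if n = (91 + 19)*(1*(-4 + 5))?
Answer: 1/49115 ≈ 2.0360e-5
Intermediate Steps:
n = 110 (n = 110*(1*1) = 110*1 = 110)
1/(n + 49005) = 1/(110 + 49005) = 1/49115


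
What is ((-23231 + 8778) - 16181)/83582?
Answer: -15317/41791 ≈ -0.36651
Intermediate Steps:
((-23231 + 8778) - 16181)/83582 = (-14453 - 16181)*(1/83582) = -30634*1/83582 = -15317/41791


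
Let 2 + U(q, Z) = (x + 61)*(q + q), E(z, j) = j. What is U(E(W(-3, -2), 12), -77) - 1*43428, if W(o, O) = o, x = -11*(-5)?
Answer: -40646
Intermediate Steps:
x = 55
U(q, Z) = -2 + 232*q (U(q, Z) = -2 + (55 + 61)*(q + q) = -2 + 116*(2*q) = -2 + 232*q)
U(E(W(-3, -2), 12), -77) - 1*43428 = (-2 + 232*12) - 1*43428 = (-2 + 2784) - 43428 = 2782 - 43428 = -40646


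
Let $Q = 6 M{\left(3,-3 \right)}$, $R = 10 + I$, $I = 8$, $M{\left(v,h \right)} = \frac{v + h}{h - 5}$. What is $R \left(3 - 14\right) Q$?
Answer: $0$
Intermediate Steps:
$M{\left(v,h \right)} = \frac{h + v}{-5 + h}$
$R = 18$ ($R = 10 + 8 = 18$)
$Q = 0$ ($Q = 6 \frac{-3 + 3}{-5 - 3} = 6 \frac{1}{-8} \cdot 0 = 6 \left(\left(- \frac{1}{8}\right) 0\right) = 6 \cdot 0 = 0$)
$R \left(3 - 14\right) Q = 18 \left(3 - 14\right) 0 = 18 \left(-11\right) 0 = \left(-198\right) 0 = 0$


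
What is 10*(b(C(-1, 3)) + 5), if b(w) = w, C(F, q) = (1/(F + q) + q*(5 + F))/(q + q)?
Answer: 425/6 ≈ 70.833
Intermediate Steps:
C(F, q) = (1/(F + q) + q*(5 + F))/(2*q) (C(F, q) = (1/(F + q) + q*(5 + F))/((2*q)) = (1/(F + q) + q*(5 + F))*(1/(2*q)) = (1/(F + q) + q*(5 + F))/(2*q))
10*(b(C(-1, 3)) + 5) = 10*((½)*(1 + 5*3² - 1*3² + 3*(-1)² + 5*(-1)*3)/(3*(-1 + 3)) + 5) = 10*((½)*(⅓)*(1 + 5*9 - 1*9 + 3*1 - 15)/2 + 5) = 10*((½)*(⅓)*(½)*(1 + 45 - 9 + 3 - 15) + 5) = 10*((½)*(⅓)*(½)*25 + 5) = 10*(25/12 + 5) = 10*(85/12) = 425/6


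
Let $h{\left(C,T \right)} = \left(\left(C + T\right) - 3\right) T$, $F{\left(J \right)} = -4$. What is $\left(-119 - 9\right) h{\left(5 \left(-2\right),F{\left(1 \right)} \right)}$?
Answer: $-8704$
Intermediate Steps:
$h{\left(C,T \right)} = T \left(-3 + C + T\right)$ ($h{\left(C,T \right)} = \left(-3 + C + T\right) T = T \left(-3 + C + T\right)$)
$\left(-119 - 9\right) h{\left(5 \left(-2\right),F{\left(1 \right)} \right)} = \left(-119 - 9\right) \left(- 4 \left(-3 + 5 \left(-2\right) - 4\right)\right) = - 128 \left(- 4 \left(-3 - 10 - 4\right)\right) = - 128 \left(\left(-4\right) \left(-17\right)\right) = \left(-128\right) 68 = -8704$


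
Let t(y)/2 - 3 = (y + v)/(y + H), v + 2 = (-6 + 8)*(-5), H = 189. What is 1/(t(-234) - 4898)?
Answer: -15/73216 ≈ -0.00020487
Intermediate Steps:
v = -12 (v = -2 + (-6 + 8)*(-5) = -2 + 2*(-5) = -2 - 10 = -12)
t(y) = 6 + 2*(-12 + y)/(189 + y) (t(y) = 6 + 2*((y - 12)/(y + 189)) = 6 + 2*((-12 + y)/(189 + y)) = 6 + 2*(-12 + y)/(189 + y))
1/(t(-234) - 4898) = 1/(2*(555 + 4*(-234))/(189 - 234) - 4898) = 1/(2*(555 - 936)/(-45) - 4898) = 1/(2*(-1/45)*(-381) - 4898) = 1/(254/15 - 4898) = 1/(-73216/15) = -15/73216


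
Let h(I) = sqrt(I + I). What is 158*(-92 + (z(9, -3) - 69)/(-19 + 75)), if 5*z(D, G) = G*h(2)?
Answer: -2062769/140 ≈ -14734.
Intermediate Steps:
h(I) = sqrt(2)*sqrt(I) (h(I) = sqrt(2*I) = sqrt(2)*sqrt(I))
z(D, G) = 2*G/5 (z(D, G) = (G*(sqrt(2)*sqrt(2)))/5 = (G*2)/5 = (2*G)/5 = 2*G/5)
158*(-92 + (z(9, -3) - 69)/(-19 + 75)) = 158*(-92 + ((2/5)*(-3) - 69)/(-19 + 75)) = 158*(-92 + (-6/5 - 69)/56) = 158*(-92 - 351/5*1/56) = 158*(-92 - 351/280) = 158*(-26111/280) = -2062769/140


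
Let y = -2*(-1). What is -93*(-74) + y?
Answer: 6884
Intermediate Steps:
y = 2
-93*(-74) + y = -93*(-74) + 2 = 6882 + 2 = 6884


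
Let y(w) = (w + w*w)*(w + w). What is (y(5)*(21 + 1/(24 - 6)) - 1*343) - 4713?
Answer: 3782/3 ≈ 1260.7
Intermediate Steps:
y(w) = 2*w*(w + w**2) (y(w) = (w + w**2)*(2*w) = 2*w*(w + w**2))
(y(5)*(21 + 1/(24 - 6)) - 1*343) - 4713 = ((2*5**2*(1 + 5))*(21 + 1/(24 - 6)) - 1*343) - 4713 = ((2*25*6)*(21 + 1/18) - 343) - 4713 = (300*(21 + 1/18) - 343) - 4713 = (300*(379/18) - 343) - 4713 = (18950/3 - 343) - 4713 = 17921/3 - 4713 = 3782/3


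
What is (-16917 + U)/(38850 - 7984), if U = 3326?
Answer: -13591/30866 ≈ -0.44032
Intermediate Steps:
(-16917 + U)/(38850 - 7984) = (-16917 + 3326)/(38850 - 7984) = -13591/30866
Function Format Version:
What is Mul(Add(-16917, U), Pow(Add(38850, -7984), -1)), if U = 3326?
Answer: Rational(-13591, 30866) ≈ -0.44032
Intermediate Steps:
Mul(Add(-16917, U), Pow(Add(38850, -7984), -1)) = Mul(Add(-16917, 3326), Pow(Add(38850, -7984), -1)) = Mul(-13591, Pow(30866, -1)) = Mul(-13591, Rational(1, 30866)) = Rational(-13591, 30866)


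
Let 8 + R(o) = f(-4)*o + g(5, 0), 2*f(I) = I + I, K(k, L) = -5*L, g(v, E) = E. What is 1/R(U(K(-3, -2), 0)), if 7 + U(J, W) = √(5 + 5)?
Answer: 1/12 + √10/60 ≈ 0.13604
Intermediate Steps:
U(J, W) = -7 + √10 (U(J, W) = -7 + √(5 + 5) = -7 + √10)
f(I) = I (f(I) = (I + I)/2 = (2*I)/2 = I)
R(o) = -8 - 4*o (R(o) = -8 + (-4*o + 0) = -8 - 4*o)
1/R(U(K(-3, -2), 0)) = 1/(-8 - 4*(-7 + √10)) = 1/(-8 + (28 - 4*√10)) = 1/(20 - 4*√10)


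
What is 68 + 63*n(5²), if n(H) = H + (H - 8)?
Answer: 2714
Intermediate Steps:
n(H) = -8 + 2*H (n(H) = H + (-8 + H) = -8 + 2*H)
68 + 63*n(5²) = 68 + 63*(-8 + 2*5²) = 68 + 63*(-8 + 2*25) = 68 + 63*(-8 + 50) = 68 + 63*42 = 68 + 2646 = 2714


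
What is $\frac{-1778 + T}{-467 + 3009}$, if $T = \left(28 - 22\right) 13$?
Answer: $- \frac{850}{1271} \approx -0.66877$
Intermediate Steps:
$T = 78$ ($T = 6 \cdot 13 = 78$)
$\frac{-1778 + T}{-467 + 3009} = \frac{-1778 + 78}{-467 + 3009} = - \frac{1700}{2542} = \left(-1700\right) \frac{1}{2542} = - \frac{850}{1271}$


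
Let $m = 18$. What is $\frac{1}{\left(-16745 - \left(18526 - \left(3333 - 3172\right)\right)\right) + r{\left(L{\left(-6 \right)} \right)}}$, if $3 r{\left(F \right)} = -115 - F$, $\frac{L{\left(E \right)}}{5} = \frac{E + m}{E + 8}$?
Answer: $- \frac{3}{105475} \approx -2.8443 \cdot 10^{-5}$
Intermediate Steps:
$L{\left(E \right)} = \frac{5 \left(18 + E\right)}{8 + E}$ ($L{\left(E \right)} = 5 \frac{E + 18}{E + 8} = 5 \frac{18 + E}{8 + E} = \frac{5 \left(18 + E\right)}{8 + E}$)
$r{\left(F \right)} = - \frac{115}{3} - \frac{F}{3}$ ($r{\left(F \right)} = \frac{-115 - F}{3} = - \frac{115}{3} - \frac{F}{3}$)
$\frac{1}{\left(-16745 - \left(18526 - \left(3333 - 3172\right)\right)\right) + r{\left(L{\left(-6 \right)} \right)}} = \frac{1}{\left(-16745 - \left(18526 - \left(3333 - 3172\right)\right)\right) - \left(\frac{115}{3} + \frac{5 \frac{1}{8 - 6} \left(18 - 6\right)}{3}\right)} = \frac{1}{\left(-16745 - \left(18526 - \left(3333 - 3172\right)\right)\right) - \left(\frac{115}{3} + \frac{5 \cdot \frac{1}{2} \cdot 12}{3}\right)} = \frac{1}{\left(-16745 - \left(18526 - 161\right)\right) - \left(\frac{115}{3} + \frac{5 \cdot \frac{1}{2} \cdot 12}{3}\right)} = \frac{1}{\left(-16745 - \left(18526 - 161\right)\right) - \frac{145}{3}} = \frac{1}{\left(-16745 - 18365\right) - \frac{145}{3}} = \frac{1}{-35110 - \frac{145}{3}} = \frac{1}{- \frac{105475}{3}} = - \frac{3}{105475}$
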